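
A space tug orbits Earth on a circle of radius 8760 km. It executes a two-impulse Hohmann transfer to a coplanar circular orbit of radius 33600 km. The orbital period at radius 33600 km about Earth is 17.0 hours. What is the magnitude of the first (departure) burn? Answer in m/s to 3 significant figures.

From Kepler's third law T² = 4π²r³/μ at r = 33600 km, T = 17.0 hours = 17.0 × 3600 s = 61200 s: μ = 4π²r³/T² = 3.99829×10^5 km³/s².
Transfer-ellipse semi-major axis a_t = (r₁ + r₂)/2 = (8760 + 33600)/2 = 21180 km.
Circular speed at r = 8760 km: v_c = √(μ/r) = 6.756 km/s.
Vis-viva on the transfer ellipse at r = 8760 km gives v_t = √[μ(2/r − 1/a_t)] = 8.509 km/s.
Δv₁ = |v_t − v_c| = |8.509 − 6.756| = 1.753 km/s.

Δv₁ = 1750 m/s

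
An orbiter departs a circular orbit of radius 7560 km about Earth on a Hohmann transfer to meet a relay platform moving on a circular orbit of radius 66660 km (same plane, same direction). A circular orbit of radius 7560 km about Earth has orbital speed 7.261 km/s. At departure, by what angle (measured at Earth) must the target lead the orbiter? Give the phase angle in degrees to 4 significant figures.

φ = 105.2°

From the circular-orbit relation v² = μ/r at r = 7560 km: μ = v²r = (7.261)² × 7560 = 3.98579×10^5 km³/s².
Semi-major axis of the transfer orbit: a_t = (7560 + 66660)/2 = 37110 km.
Transfer time t = π√(a_t³/μ) = 35570 s.
Target angular speed ω₂ = √(μ/r₂³) = 3.668×10^-5 rad/s.
Angle swept by the target during transfer: ω₂·t = 1.305 rad = 74.77°.
Arrival is 180° from departure on the ellipse, so φ = 180° − 74.77° = 105.2°.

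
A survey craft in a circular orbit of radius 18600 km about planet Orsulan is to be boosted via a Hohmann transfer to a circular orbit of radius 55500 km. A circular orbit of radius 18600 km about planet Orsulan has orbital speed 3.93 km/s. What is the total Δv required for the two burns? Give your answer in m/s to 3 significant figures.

Δv = 1540 m/s

From the circular-orbit relation v² = μ/r at r = 18600 km: μ = v²r = (3.93)² × 18600 = 2.87275×10^5 km³/s².
The Hohmann ellipse has a_t = (r₁ + r₂)/2 = 37050 km.
Circular speed at r₁: v₁ = √(μ/r₁) = √(2.87275×10^5/18600) = 3.930 km/s.
Transfer-orbit speed at r₁ (vis-viva equation): v_p = √[μ(2/r₁ − 1/a_t)] = 4.810 km/s.
First burn Δv₁ = |v_p − v₁| = 0.8800 km/s.
At r₂, v₂ = √(μ/r₂) = 2.2751 km/s.
Transfer-orbit speed at r₂: v_a = √[μ(2/r₂ − 1/a_t)] = 1.6120 km/s.
Second burn Δv₂ = |v₂ − v_a| = 0.6631 km/s.
Total Δv = Δv₁ + Δv₂ = 1.543 km/s.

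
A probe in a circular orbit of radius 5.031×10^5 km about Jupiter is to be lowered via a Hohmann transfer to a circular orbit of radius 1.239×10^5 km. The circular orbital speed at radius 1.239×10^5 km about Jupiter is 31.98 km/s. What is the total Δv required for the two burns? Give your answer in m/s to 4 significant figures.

From the circular-orbit relation v² = μ/r at r = 1.239×10^5 km: μ = v²r = (31.98)² × 1.239×10^5 = 1.26715×10^8 km³/s².
Transfer-ellipse semi-major axis a_t = (r₁ + r₂)/2 = (5.031×10^5 + 1.239×10^5)/2 = 3.135×10^5 km.
At r₁ the circular-orbit speed is v₁ = √(μ/r₁) = 15.8704 km/s.
On the transfer ellipse at r₁, vis-viva equation gives v_a = √[μ(2/r₁ − 1/a_t)] = 9.97709 km/s.
First burn Δv₁ = |v_a − v₁| = 5.8933 km/s.
At r₂, v₂ = √(μ/r₂) = 31.9800 km/s.
Transfer-orbit speed at r₂: v_p = √[μ(2/r₂ − 1/a_t)] = 40.5123 km/s.
Second burn Δv₂ = |v₂ − v_p| = 8.5323 km/s.
Total Δv = Δv₁ + Δv₂ = 14.43 km/s.

Δv = 14430 m/s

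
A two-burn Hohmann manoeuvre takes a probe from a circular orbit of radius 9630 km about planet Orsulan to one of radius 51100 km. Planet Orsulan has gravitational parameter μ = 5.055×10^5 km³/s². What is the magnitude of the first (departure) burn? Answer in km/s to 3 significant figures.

The Hohmann ellipse has a_t = (r₁ + r₂)/2 = 30365 km.
On the circular orbit at r = 9630 km, v_c = √(μ/r) = 7.245 km/s.
Vis-viva on the transfer ellipse at r = 9630 km gives v_t = √[μ(2/r − 1/a_t)] = 9.399 km/s.
Δv₁ = |v_t − v_c| = |9.399 − 7.245| = 2.154 km/s.

Δv₁ = 2.15 km/s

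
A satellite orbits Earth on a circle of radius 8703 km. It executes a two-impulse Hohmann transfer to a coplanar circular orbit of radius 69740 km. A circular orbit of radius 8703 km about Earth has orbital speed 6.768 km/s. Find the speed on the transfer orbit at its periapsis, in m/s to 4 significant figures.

From the circular-orbit relation v² = μ/r at r = 8703 km: μ = v²r = (6.768)² × 8703 = 3.98648×10^5 km³/s².
The Hohmann ellipse has a_t = (r₁ + r₂)/2 = 39221.5 km.
The periapsis of the transfer ellipse is at r = 8703 km.
Applying v² = μ(2/r − 1/a_t): v = 9.025 km/s.

v = 9025 m/s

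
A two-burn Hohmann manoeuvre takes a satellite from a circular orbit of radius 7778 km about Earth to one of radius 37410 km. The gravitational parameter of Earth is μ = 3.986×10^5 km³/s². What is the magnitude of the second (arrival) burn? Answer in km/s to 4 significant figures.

Δv₂ = 1.349 km/s

Semi-major axis of the transfer orbit: a_t = (7778 + 37410)/2 = 22594 km.
On the circular orbit at r = 37410 km, v_c = √(μ/r) = 3.264 km/s.
Vis-viva on the transfer ellipse at r = 37410 km gives v_t = √[μ(2/r − 1/a_t)] = 1.915 km/s.
Δv₂ = |v_t − v_c| = |1.915 − 3.264| = 1.349 km/s.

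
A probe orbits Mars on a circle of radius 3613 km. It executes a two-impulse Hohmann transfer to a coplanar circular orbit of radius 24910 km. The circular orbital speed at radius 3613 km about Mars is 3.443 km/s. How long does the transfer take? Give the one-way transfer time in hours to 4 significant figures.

From the circular-orbit relation v² = μ/r at r = 3613 km: μ = v²r = (3.443)² × 3613 = 42829.4 km³/s².
The Hohmann ellipse has a_t = (r₁ + r₂)/2 = 14261.5 km.
Transfer time t = π√(a_t³/μ) = π√((14261.5)³ / 42829.4) = 25854 s.
Converting: 25854 s ÷ 3600 s/hour = 7.182 hours.

t = 7.182 hours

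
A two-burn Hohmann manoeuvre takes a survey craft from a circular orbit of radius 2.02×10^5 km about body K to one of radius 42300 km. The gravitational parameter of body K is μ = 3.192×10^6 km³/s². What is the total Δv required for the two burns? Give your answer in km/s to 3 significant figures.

Transfer-ellipse semi-major axis a_t = (r₁ + r₂)/2 = (2.020×10^5 + 42300)/2 = 1.2215×10^5 km.
At r₁ the circular-orbit speed is v₁ = √(μ/r₁) = 3.975 km/s.
On the transfer ellipse at r₁, v² = μ(2/r − 1/a) gives v_a = √[μ(2/r₁ − 1/a_t)] = 2.339 km/s.
First burn Δv₁ = |v_a − v₁| = 1.636 km/s.
At r₂, v₂ = √(μ/r₂) = 8.6868 km/s.
Transfer-orbit speed at r₂: v_p = √[μ(2/r₂ − 1/a_t)] = 11.171 km/s.
Second burn Δv₂ = |v₂ − v_p| = 2.484 km/s.
Δv = Δv₁ + Δv₂ = 1.636 + 2.484 = 4.120 km/s.

Δv = 4.12 km/s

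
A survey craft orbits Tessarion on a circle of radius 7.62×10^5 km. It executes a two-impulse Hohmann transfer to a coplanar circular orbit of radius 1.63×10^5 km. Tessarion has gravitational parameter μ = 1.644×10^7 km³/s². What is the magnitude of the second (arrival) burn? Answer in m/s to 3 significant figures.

Δv₂ = 2850 m/s

Transfer-ellipse semi-major axis a_t = (r₁ + r₂)/2 = (7.620×10^5 + 1.630×10^5)/2 = 4.625×10^5 km.
On the circular orbit at r = 1.630×10^5 km, v_c = √(μ/r) = 10.043 km/s.
Transfer-orbit speed at the same r (vis-viva, a = a_t): v_t = √[μ(2/r − 1/a_t)] = 12.891 km/s.
Δv₂ = |v_t − v_c| = |12.891 − 10.043| = 2.848 km/s.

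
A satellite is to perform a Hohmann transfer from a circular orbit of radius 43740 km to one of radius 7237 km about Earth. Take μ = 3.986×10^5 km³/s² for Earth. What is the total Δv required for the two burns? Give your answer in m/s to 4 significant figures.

Semi-major axis of the transfer orbit: a_t = (43740 + 7237)/2 = 25488.5 km.
Circular speed at r₁: v₁ = √(μ/r₁) = √(3.986×10^5/43740) = 3.019 km/s.
Transfer-orbit speed at r₁ (vis-viva equation): v_a = √[μ(2/r₁ − 1/a_t)] = 1.609 km/s.
First burn Δv₁ = |v_a − v₁| = 1.410 km/s.
Circular speed at r₂: v₂ = √(μ/r₂) = 7.421 km/s.
Transfer-orbit speed at r₂: v_p = √[μ(2/r₂ − 1/a_t)] = 9.722 km/s.
Second burn Δv₂ = |v₂ − v_p| = 2.301 km/s.
Δv = Δv₁ + Δv₂ = 1.410 + 2.301 = 3.711 km/s.

Δv = 3711 m/s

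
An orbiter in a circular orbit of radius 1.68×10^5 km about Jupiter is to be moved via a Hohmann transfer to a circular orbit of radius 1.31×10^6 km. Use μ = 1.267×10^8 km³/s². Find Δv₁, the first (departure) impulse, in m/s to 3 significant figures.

Transfer-ellipse semi-major axis a_t = (r₁ + r₂)/2 = (1.680×10^5 + 1.310×10^6)/2 = 7.390×10^5 km.
On the circular orbit at r = 1.680×10^5 km, v_c = √(μ/r) = 27.462 km/s.
Vis-viva on the transfer ellipse at r = 1.680×10^5 km gives v_t = √[μ(2/r − 1/a_t)] = 36.563 km/s.
Δv₁ = |v_t − v_c| = |36.563 − 27.462| = 9.101 km/s.

Δv₁ = 9100 m/s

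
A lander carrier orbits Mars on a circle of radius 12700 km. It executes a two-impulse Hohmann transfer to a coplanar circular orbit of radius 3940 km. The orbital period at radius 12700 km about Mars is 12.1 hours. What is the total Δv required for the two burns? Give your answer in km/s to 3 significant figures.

From Kepler's third law T² = 4π²r³/μ at r = 12700 km, T = 12.1 hours = 12.1 × 3600 s = 43560 s: μ = 4π²r³/T² = 42618.2 km³/s².
Transfer-ellipse semi-major axis a_t = (r₁ + r₂)/2 = (12700 + 3940)/2 = 8320 km.
At r₁ the circular-orbit speed is v₁ = √(μ/r₁) = 1.8319 km/s.
Transfer-orbit speed at r₁ (vis-viva): v_a = √[μ(2/r₁ − 1/a_t)] = 1.2606 km/s.
First burn Δv₁ = |v_a − v₁| = 0.5713 km/s.
Circular speed at r₂: v₂ = √(μ/r₂) = 3.2889 km/s.
Transfer-orbit speed at r₂: v_p = √[μ(2/r₂ − 1/a_t)] = 4.0634 km/s.
Second burn Δv₂ = |v₂ − v_p| = 0.7745 km/s.
Δv = Δv₁ + Δv₂ = 0.5713 + 0.7745 = 1.346 km/s.

Δv = 1.35 km/s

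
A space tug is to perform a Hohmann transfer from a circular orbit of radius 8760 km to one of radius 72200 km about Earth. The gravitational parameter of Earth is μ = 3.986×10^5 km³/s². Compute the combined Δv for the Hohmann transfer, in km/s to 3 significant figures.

Δv = 3.52 km/s

Semi-major axis of the transfer orbit: a_t = (8760 + 72200)/2 = 40480 km.
At r₁ the circular-orbit speed is v₁ = √(μ/r₁) = 6.746 km/s.
On the transfer ellipse at r₁, vis-viva gives v_p = √[μ(2/r₁ − 1/a_t)] = 9.009 km/s.
First burn Δv₁ = |v_p − v₁| = 2.263 km/s.
At r₂, v₂ = √(μ/r₂) = 2.350 km/s.
Transfer-orbit speed at r₂: v_a = √[μ(2/r₂ − 1/a_t)] = 1.093 km/s.
Second burn Δv₂ = |v₂ − v_a| = 1.257 km/s.
Total Δv = Δv₁ + Δv₂ = 3.520 km/s.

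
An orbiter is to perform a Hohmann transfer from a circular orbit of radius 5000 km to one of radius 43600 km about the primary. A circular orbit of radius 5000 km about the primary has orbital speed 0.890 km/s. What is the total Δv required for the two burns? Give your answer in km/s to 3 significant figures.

Δv = 0.467 km/s

From the circular-orbit relation v² = μ/r at r = 5000 km: μ = v²r = (0.890)² × 5000 = 3960.50 km³/s².
Semi-major axis of the transfer orbit: a_t = (5000 + 43600)/2 = 24300 km.
Circular speed at r₁: v₁ = √(μ/r₁) = √(3960.50/5000) = 0.89000 km/s.
On the transfer ellipse at r₁, v² = μ(2/r − 1/a) gives v_p = √[μ(2/r₁ − 1/a_t)] = 1.1921 km/s.
First burn Δv₁ = |v_p − v₁| = 0.3021 km/s.
At r₂, v₂ = √(μ/r₂) = 0.3014 km/s.
Transfer-orbit speed at r₂: v_a = √[μ(2/r₂ − 1/a_t)] = 0.1367 km/s.
Second burn Δv₂ = |v₂ − v_a| = 0.1647 km/s.
Total Δv = Δv₁ + Δv₂ = 0.4668 km/s.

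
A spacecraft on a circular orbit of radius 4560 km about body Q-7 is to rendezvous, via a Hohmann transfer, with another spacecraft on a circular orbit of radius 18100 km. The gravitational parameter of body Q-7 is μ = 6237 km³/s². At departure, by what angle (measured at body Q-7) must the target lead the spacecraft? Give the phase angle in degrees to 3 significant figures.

Transfer-ellipse semi-major axis a_t = (r₁ + r₂)/2 = (4560 + 18100)/2 = 11330 km.
The half-period of the transfer ellipse is t = π√(a_t³/μ) = 47974.10 s.
Target angular speed ω₂ = √(μ/r₂³) = 3.243172×10^-5 rad/s.
Angle swept by the target during transfer: ω₂·t = 1.555883 rad = 89.146°.
The spacecraft traverses 180° on the transfer ellipse, so the target must lead by 180° − 89.146° = 90.9°.

φ = 90.9°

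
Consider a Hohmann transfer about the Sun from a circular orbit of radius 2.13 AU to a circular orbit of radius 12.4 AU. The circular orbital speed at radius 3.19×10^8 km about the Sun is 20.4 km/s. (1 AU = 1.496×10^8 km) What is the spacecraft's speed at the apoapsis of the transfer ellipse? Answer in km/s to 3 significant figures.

From the circular-orbit relation v² = μ/r at r = 3.19×10^8 km: μ = v²r = (20.4)² × 3.19×10^8 = 1.32755×10^11 km³/s².
In km: r₁ = 2.13 × 1.496×10^8 = 3.18648×10^8 km; r₂ = 12.4 × 1.496×10^8 = 1.85504×10^9 km.
Semi-major axis of the transfer orbit: a_t = (3.18648×10^8 + 1.85504×10^9)/2 = 1.086844×10^9 km.
At apoapsis, r = 1.85504×10^9 km.
From the vis-viva equation, v = √[μ(2/r − 1/a_t)] = 4.581 km/s.

v = 4.58 km/s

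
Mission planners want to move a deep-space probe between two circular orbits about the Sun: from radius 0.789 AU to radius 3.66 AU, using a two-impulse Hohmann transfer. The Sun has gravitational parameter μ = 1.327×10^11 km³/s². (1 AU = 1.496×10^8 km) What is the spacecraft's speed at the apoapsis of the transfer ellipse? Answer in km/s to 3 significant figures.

v = 9.27 km/s

In km: r₁ = 0.789 × 1.496×10^8 = 1.180344×10^8 km; r₂ = 3.66 × 1.496×10^8 = 5.47536×10^8 km.
Transfer-ellipse semi-major axis a_t = (r₁ + r₂)/2 = (1.180344×10^8 + 5.47536×10^8)/2 = 3.327852×10^8 km.
The apoapsis of the transfer ellipse is at r = 5.47536×10^8 km.
Applying v² = μ(2/r − 1/a_t): v = 9.272 km/s.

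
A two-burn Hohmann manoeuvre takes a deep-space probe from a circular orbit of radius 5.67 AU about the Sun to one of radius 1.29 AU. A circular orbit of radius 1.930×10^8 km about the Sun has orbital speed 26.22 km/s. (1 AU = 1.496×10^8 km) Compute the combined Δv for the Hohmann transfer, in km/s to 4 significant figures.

Δv = 12.14 km/s

From the circular-orbit relation v² = μ/r at r = 1.930×10^8 km: μ = v²r = (26.22)² × 1.930×10^8 = 1.32685×10^11 km³/s².
In km: r₁ = 5.67 × 1.496×10^8 = 8.48232×10^8 km; r₂ = 1.29 × 1.496×10^8 = 1.92984×10^8 km.
Semi-major axis of the transfer orbit: a_t = (8.48232×10^8 + 1.92984×10^8)/2 = 5.20608×10^8 km.
Circular speed at r₁: v₁ = √(μ/r₁) = √(1.32685×10^11/8.48232×10^8) = 12.507 km/s.
On the transfer ellipse at r₁, vis-viva gives v_a = √[μ(2/r₁ − 1/a_t)] = 7.6148 km/s.
First burn Δv₁ = |v_a − v₁| = 4.892 km/s.
At r₂, v₂ = √(μ/r₂) = 26.221 km/s.
Transfer-orbit speed at r₂: v_p = √[μ(2/r₂ − 1/a_t)] = 33.470 km/s.
Second burn Δv₂ = |v₂ − v_p| = 7.249 km/s.
Total Δv = Δv₁ + Δv₂ = 12.14 km/s.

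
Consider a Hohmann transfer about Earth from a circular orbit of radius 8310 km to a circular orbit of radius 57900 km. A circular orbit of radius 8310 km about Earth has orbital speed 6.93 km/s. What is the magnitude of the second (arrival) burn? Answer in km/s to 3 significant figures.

From the circular-orbit relation v² = μ/r at r = 8310 km: μ = v²r = (6.93)² × 8310 = 3.99087×10^5 km³/s².
Transfer-ellipse semi-major axis a_t = (r₁ + r₂)/2 = (8310 + 57900)/2 = 33105 km.
Circular speed at r = 57900 km: v_c = √(μ/r) = 2.625 km/s.
Transfer-orbit speed at the same r (vis-viva, a = a_t): v_t = √[μ(2/r − 1/a_t)] = 1.315 km/s.
Δv₂ = |v_t − v_c| = |1.315 − 2.625| = 1.310 km/s.

Δv₂ = 1.31 km/s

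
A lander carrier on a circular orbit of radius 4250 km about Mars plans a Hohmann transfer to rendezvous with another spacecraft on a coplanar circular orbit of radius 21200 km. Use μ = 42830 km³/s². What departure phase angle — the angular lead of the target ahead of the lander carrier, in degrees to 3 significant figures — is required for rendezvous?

Semi-major axis of the transfer orbit: a_t = (4250 + 21200)/2 = 12725 km.
The half-period of the transfer ellipse is t = π√(a_t³/μ) = 21790 s.
The target's mean motion on its circular orbit is ω₂ = √(μ/r₂³) = 6.705×10^-5 rad/s.
Angle swept by the target during transfer: ω₂·t = 1.461 rad = 83.71°.
Arrival is 180° from departure on the ellipse, so φ = 180° − 83.71° = 96.3°.

φ = 96.3°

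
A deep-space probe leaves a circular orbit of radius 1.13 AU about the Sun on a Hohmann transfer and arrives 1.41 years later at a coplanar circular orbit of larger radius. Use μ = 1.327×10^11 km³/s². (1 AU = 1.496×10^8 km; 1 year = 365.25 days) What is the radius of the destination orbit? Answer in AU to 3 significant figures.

In km: r₁ = 1.13 × 1.496×10^8 = 1.69048×10^8 km.
Transfer time t = 1.41 years × 365.25 × 86400 s = 4.4496216×10^7 s, and t = π√(a_t³/μ).
So a_t = (μ t²/π²)^(1/3) = (1.327×10^11 × (4.4496216×10^7)² / π²)^(1/3) = 2.9859×10^8 km.
Since a_t = (r₁ + r₂)/2, r₂ = 2a_t − r₁ = 2×2.9859×10^8 − 1.69048×10^8 = 4.28132×10^8 km.
In AU: r₂ = 4.28132×10^8 / 1.496×10^8 = 2.86 AU.

r₂ = 2.86 AU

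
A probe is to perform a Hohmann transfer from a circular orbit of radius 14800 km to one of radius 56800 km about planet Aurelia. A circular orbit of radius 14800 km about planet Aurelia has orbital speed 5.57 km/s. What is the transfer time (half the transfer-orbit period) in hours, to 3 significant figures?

From the circular-orbit relation v² = μ/r at r = 14800 km: μ = v²r = (5.57)² × 14800 = 4.59169×10^5 km³/s².
Transfer-ellipse semi-major axis a_t = (r₁ + r₂)/2 = (14800 + 56800)/2 = 35800 km.
Transfer time t = π√(a_t³/μ) = π√((35800)³ / 4.59169×10^5) = 31400 s.
Converting: 31400 s ÷ 3600 s/hour = 8.72 hours.

t = 8.72 hours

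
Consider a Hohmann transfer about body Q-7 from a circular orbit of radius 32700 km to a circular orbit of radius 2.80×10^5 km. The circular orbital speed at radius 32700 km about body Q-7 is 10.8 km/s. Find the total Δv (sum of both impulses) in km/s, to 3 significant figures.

From the circular-orbit relation v² = μ/r at r = 32700 km: μ = v²r = (10.8)² × 32700 = 3.81413×10^6 km³/s².
The Hohmann ellipse has a_t = (r₁ + r₂)/2 = 1.5635×10^5 km.
At r₁ the circular-orbit speed is v₁ = √(μ/r₁) = 10.800 km/s.
Transfer-orbit speed at r₁ (vis-viva): v_p = √[μ(2/r₁ − 1/a_t)] = 14.453 km/s.
First burn Δv₁ = |v_p − v₁| = 3.653 km/s.
Circular speed at r₂: v₂ = √(μ/r₂) = 3.691 km/s.
Transfer-orbit speed at r₂: v_a = √[μ(2/r₂ − 1/a_t)] = 1.688 km/s.
Second burn Δv₂ = |v₂ − v_a| = 2.003 km/s.
Δv = Δv₁ + Δv₂ = 3.653 + 2.003 = 5.656 km/s.

Δv = 5.66 km/s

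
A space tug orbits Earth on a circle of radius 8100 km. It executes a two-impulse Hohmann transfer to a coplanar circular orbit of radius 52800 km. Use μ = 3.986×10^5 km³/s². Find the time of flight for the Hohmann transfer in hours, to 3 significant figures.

The Hohmann ellipse has a_t = (r₁ + r₂)/2 = 30450 km.
By Kepler's third law the transfer-orbit period is T = 2π√(a_t³/μ), so t = T/2 = 26440 s.
Converting: 26440 s ÷ 3600 s/hour = 7.34 hours.

t = 7.34 hours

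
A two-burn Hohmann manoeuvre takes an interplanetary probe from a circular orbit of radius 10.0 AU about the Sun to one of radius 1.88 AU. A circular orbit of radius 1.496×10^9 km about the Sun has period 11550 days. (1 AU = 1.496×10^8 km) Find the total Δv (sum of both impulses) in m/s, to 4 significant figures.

Δv = 10580 m/s

From Kepler's third law T² = 4π²r³/μ at r = 1.496×10^9 km, T = 11550 days = 11550 × 86400 s = 9.9792×10^8 s: μ = 4π²r³/T² = 1.32728×10^11 km³/s².
In km: r₁ = 10.0 × 1.496×10^8 = 1.496×10^9 km; r₂ = 1.88 × 1.496×10^8 = 2.81248×10^8 km.
Transfer-ellipse semi-major axis a_t = (r₁ + r₂)/2 = (1.496×10^9 + 2.81248×10^8)/2 = 8.88624×10^8 km.
At r₁ the circular-orbit speed is v₁ = √(μ/r₁) = 9.419 km/s.
Transfer-orbit speed at r₁ (v² = μ(2/r − 1/a)): v_a = √[μ(2/r₁ − 1/a_t)] = 5.299 km/s.
First burn Δv₁ = |v_a − v₁| = 4.120 km/s.
Circular speed at r₂: v₂ = √(μ/r₂) = 21.724 km/s.
Transfer-orbit speed at r₂: v_p = √[μ(2/r₂ − 1/a_t)] = 28.187 km/s.
Second burn Δv₂ = |v₂ − v_p| = 6.463 km/s.
Δv = Δv₁ + Δv₂ = 4.120 + 6.463 = 10.58 km/s.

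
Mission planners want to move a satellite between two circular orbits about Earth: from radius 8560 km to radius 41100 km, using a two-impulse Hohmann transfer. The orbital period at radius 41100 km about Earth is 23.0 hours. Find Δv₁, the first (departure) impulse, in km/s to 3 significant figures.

From Kepler's third law T² = 4π²r³/μ at r = 41100 km, T = 23.0 hours = 23.0 × 3600 s = 82800 s: μ = 4π²r³/T² = 3.99783×10^5 km³/s².
Transfer-ellipse semi-major axis a_t = (r₁ + r₂)/2 = (8560 + 41100)/2 = 24830 km.
Circular speed at r = 8560 km: v_c = √(μ/r) = 6.834 km/s.
Transfer-orbit speed at the same r (vis-viva, a = a_t): v_t = √[μ(2/r − 1/a_t)] = 8.792 km/s.
Δv₁ = |v_t − v_c| = |8.792 − 6.834| = 1.958 km/s.

Δv₁ = 1.96 km/s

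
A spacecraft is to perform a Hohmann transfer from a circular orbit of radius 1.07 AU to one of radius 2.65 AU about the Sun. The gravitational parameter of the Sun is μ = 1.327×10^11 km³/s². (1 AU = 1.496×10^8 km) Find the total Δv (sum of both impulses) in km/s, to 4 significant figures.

In km: r₁ = 1.07 × 1.496×10^8 = 1.60072×10^8 km; r₂ = 2.65 × 1.496×10^8 = 3.9644×10^8 km.
The Hohmann ellipse has a_t = (r₁ + r₂)/2 = 2.78256×10^8 km.
At r₁ the circular-orbit speed is v₁ = √(μ/r₁) = 28.792 km/s.
Transfer-orbit speed at r₁ (vis-viva equation): v_p = √[μ(2/r₁ − 1/a_t)] = 34.367 km/s.
First burn Δv₁ = |v_p − v₁| = 5.575 km/s.
Circular speed at r₂: v₂ = √(μ/r₂) = 18.296 km/s.
Transfer-orbit speed at r₂: v_a = √[μ(2/r₂ − 1/a_t)] = 13.877 km/s.
Second burn Δv₂ = |v₂ − v_a| = 4.419 km/s.
Total Δv = Δv₁ + Δv₂ = 9.994 km/s.

Δv = 9.994 km/s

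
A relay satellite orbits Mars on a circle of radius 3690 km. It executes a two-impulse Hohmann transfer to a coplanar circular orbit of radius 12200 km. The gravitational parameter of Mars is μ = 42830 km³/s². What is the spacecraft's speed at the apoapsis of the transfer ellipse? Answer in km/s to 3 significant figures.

v = 1.28 km/s

The Hohmann ellipse has a_t = (r₁ + r₂)/2 = 7945 km.
At apoapsis, r = 12200 km.
Vis-viva: v = √[μ(2/r − 1/a_t)] = √[42830 × (2/12200 − 1/7945)] = 1.277 km/s.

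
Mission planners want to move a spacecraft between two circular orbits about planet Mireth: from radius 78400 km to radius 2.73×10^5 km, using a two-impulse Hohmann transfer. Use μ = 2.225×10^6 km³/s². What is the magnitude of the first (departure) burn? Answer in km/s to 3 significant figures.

Δv₁ = 1.31 km/s

Transfer-ellipse semi-major axis a_t = (r₁ + r₂)/2 = (78400 + 2.730×10^5)/2 = 1.757×10^5 km.
Circular speed at r = 78400 km: v_c = √(μ/r) = 5.3273 km/s.
Vis-viva on the transfer ellipse at r = 78400 km gives v_t = √[μ(2/r − 1/a_t)] = 6.6405 km/s.
Δv₁ = |v_t − v_c| = |6.6405 − 5.3273| = 1.313 km/s.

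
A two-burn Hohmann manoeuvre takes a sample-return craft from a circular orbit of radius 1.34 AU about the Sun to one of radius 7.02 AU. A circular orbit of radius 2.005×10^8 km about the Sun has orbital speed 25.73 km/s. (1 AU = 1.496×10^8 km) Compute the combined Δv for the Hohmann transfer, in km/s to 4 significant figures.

Δv = 12.49 km/s

From the circular-orbit relation v² = μ/r at r = 2.005×10^8 km: μ = v²r = (25.73)² × 2.005×10^8 = 1.32738×10^11 km³/s².
In km: r₁ = 1.34 × 1.496×10^8 = 2.00464×10^8 km; r₂ = 7.02 × 1.496×10^8 = 1.050192×10^9 km.
Transfer-ellipse semi-major axis a_t = (r₁ + r₂)/2 = (2.00464×10^8 + 1.050192×10^9)/2 = 6.25328×10^8 km.
Circular speed at r₁: v₁ = √(μ/r₁) = √(1.32738×10^11/2.00464×10^8) = 25.732 km/s.
Transfer-orbit speed at r₁ (v² = μ(2/r − 1/a)): v_p = √[μ(2/r₁ − 1/a_t)] = 33.347 km/s.
First burn Δv₁ = |v_p − v₁| = 7.615 km/s.
At r₂, v₂ = √(μ/r₂) = 11.242 km/s.
Transfer-orbit speed at r₂: v_a = √[μ(2/r₂ − 1/a_t)] = 6.3654 km/s.
Second burn Δv₂ = |v₂ − v_a| = 4.877 km/s.
Δv = Δv₁ + Δv₂ = 7.615 + 4.877 = 12.49 km/s.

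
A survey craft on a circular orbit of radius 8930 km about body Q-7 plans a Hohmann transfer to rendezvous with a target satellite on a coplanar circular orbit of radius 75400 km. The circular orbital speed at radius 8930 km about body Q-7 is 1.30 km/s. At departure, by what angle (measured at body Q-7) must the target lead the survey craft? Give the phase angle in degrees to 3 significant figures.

From the circular-orbit relation v² = μ/r at r = 8930 km: μ = v²r = (1.30)² × 8930 = 15091.7 km³/s².
The Hohmann ellipse has a_t = (r₁ + r₂)/2 = 42165 km.
Transfer time t = π√(a_t³/μ) = 2.21416×10^5 s.
The target's mean motion on its circular orbit is ω₂ = √(μ/r₂³) = 5.93352×10^-6 rad/s.
Angle swept by the target during transfer: ω₂·t = 1.31378 rad = 75.27°.
The survey craft traverses 180° on the transfer ellipse, so the target must lead by 180° − 75.27° = 105°.

φ = 105°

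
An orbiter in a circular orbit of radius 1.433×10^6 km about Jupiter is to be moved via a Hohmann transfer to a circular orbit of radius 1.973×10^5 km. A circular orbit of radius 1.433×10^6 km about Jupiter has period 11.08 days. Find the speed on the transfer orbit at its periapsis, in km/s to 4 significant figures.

From Kepler's third law T² = 4π²r³/μ at r = 1.433×10^6 km, T = 11.08 days = 11.08 × 86400 s = 9.57312×10^5 s: μ = 4π²r³/T² = 1.26763×10^8 km³/s².
Semi-major axis of the transfer orbit: a_t = (1.433×10^6 + 1.973×10^5)/2 = 8.1515×10^5 km.
At periapsis, r = 1.973×10^5 km.
From the vis-viva equation, v = √[μ(2/r − 1/a_t)] = 33.61 km/s.

v = 33.61 km/s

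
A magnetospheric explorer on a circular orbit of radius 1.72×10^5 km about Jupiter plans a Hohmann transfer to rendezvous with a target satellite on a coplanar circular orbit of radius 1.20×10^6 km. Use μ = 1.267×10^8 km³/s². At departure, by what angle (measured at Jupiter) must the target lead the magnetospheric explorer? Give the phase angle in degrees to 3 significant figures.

φ = 102°

Transfer-ellipse semi-major axis a_t = (r₁ + r₂)/2 = (1.720×10^5 + 1.200×10^6)/2 = 6.860×10^5 km.
Transfer time t = π√(a_t³/μ) = 1.5858×10^5 s.
Target angular speed ω₂ = √(μ/r₂³) = 8.5628×10^-6 rad/s.
Angle swept by the target during transfer: ω₂·t = 1.3579 rad = 77.80°.
The magnetospheric explorer traverses 180° on the transfer ellipse, so the target must lead by 180° − 77.80° = 102°.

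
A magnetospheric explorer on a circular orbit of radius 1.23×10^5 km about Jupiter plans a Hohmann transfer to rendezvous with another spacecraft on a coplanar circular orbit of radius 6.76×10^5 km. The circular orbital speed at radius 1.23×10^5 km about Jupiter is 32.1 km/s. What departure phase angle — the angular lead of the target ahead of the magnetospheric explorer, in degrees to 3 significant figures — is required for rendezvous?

φ = 98.2°

From the circular-orbit relation v² = μ/r at r = 1.23×10^5 km: μ = v²r = (32.1)² × 1.23×10^5 = 1.26740×10^8 km³/s².
Semi-major axis of the transfer orbit: a_t = (1.230×10^5 + 6.760×10^5)/2 = 3.995×10^5 km.
Transfer time t = π√(a_t³/μ) = 70464.0 s.
The target's mean motion on its circular orbit is ω₂ = √(μ/r₂³) = 2.02552×10^-5 rad/s.
Angle swept by the target during transfer: ω₂·t = 1.4273 rad = 81.78°.
The magnetospheric explorer traverses 180° on the transfer ellipse, so the target must lead by 180° − 81.78° = 98.2°.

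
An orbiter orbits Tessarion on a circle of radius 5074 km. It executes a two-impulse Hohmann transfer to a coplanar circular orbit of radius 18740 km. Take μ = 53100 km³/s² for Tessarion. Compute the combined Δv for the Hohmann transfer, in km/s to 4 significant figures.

Δv = 1.408 km/s

The Hohmann ellipse has a_t = (r₁ + r₂)/2 = 11907 km.
Circular speed at r₁: v₁ = √(μ/r₁) = √(53100/5074) = 3.2350 km/s.
Transfer-orbit speed at r₁ (vis-viva): v_p = √[μ(2/r₁ − 1/a_t)] = 4.0584 km/s.
First burn Δv₁ = |v_p − v₁| = 0.8234 km/s.
At r₂, v₂ = √(μ/r₂) = 1.6833 km/s.
Transfer-orbit speed at r₂: v_a = √[μ(2/r₂ − 1/a_t)] = 1.0988 km/s.
Second burn Δv₂ = |v₂ − v_a| = 0.5845 km/s.
Δv = Δv₁ + Δv₂ = 0.8234 + 0.5845 = 1.408 km/s.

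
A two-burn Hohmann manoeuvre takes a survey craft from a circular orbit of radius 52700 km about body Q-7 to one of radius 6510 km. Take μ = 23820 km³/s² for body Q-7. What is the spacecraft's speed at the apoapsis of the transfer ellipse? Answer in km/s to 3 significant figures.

Semi-major axis of the transfer orbit: a_t = (52700 + 6510)/2 = 29605 km.
At apoapsis, r = 52700 km.
From the vis-viva equation, v = √[μ(2/r − 1/a_t)] = 0.3153 km/s.

v = 0.315 km/s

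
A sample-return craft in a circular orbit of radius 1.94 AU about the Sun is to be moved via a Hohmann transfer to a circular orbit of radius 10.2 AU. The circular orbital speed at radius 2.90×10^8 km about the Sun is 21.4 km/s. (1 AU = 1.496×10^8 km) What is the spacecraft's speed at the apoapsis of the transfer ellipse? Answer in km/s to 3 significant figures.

v = 5.27 km/s

From the circular-orbit relation v² = μ/r at r = 2.90×10^8 km: μ = v²r = (21.4)² × 2.90×10^8 = 1.32808×10^11 km³/s².
In km: r₁ = 1.94 × 1.496×10^8 = 2.90224×10^8 km; r₂ = 10.2 × 1.496×10^8 = 1.52592×10^9 km.
Transfer-ellipse semi-major axis a_t = (r₁ + r₂)/2 = (2.90224×10^8 + 1.52592×10^9)/2 = 9.08072×10^8 km.
The apoapsis of the transfer ellipse is at r = 1.52592×10^9 km.
Applying v² = μ(2/r − 1/a_t): v = 5.274 km/s.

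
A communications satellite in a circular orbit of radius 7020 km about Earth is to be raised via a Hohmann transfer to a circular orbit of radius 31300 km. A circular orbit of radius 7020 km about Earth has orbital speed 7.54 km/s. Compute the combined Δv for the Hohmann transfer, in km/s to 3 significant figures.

Δv = 3.51 km/s

From the circular-orbit relation v² = μ/r at r = 7020 km: μ = v²r = (7.54)² × 7020 = 3.99098×10^5 km³/s².
The Hohmann ellipse has a_t = (r₁ + r₂)/2 = 19160 km.
At r₁ the circular-orbit speed is v₁ = √(μ/r₁) = 7.540 km/s.
On the transfer ellipse at r₁, vis-viva gives v_p = √[μ(2/r₁ − 1/a_t)] = 9.637 km/s.
First burn Δv₁ = |v_p − v₁| = 2.097 km/s.
At r₂, v₂ = √(μ/r₂) = 3.5708 km/s.
Transfer-orbit speed at r₂: v_a = √[μ(2/r₂ − 1/a_t)] = 2.1614 km/s.
Second burn Δv₂ = |v₂ − v_a| = 1.409 km/s.
Δv = Δv₁ + Δv₂ = 2.097 + 1.409 = 3.506 km/s.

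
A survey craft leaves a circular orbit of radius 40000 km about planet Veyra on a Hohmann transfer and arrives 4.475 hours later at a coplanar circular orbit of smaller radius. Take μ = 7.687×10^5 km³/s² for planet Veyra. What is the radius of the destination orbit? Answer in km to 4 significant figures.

r₂ = 14480 km

Transfer time t = 4.475 hours = 16110 s, and t = π√(a_t³/μ).
So a_t = (μ t²/π²)^(1/3) = (7.687×10^5 × (16110)² / π²)^(1/3) = 27241 km.
Since a_t = (r₁ + r₂)/2, r₂ = 2a_t − r₁ = 2×27241 − 40000 = 14482 km.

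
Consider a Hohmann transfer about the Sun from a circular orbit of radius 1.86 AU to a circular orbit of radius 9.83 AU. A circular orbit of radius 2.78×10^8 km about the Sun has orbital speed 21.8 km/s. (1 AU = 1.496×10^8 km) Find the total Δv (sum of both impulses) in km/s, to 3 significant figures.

From the circular-orbit relation v² = μ/r at r = 2.78×10^8 km: μ = v²r = (21.8)² × 2.78×10^8 = 1.32117×10^11 km³/s².
In km: r₁ = 1.86 × 1.496×10^8 = 2.78256×10^8 km; r₂ = 9.83 × 1.496×10^8 = 1.470568×10^9 km.
The Hohmann ellipse has a_t = (r₁ + r₂)/2 = 8.74412×10^8 km.
Circular speed at r₁: v₁ = √(μ/r₁) = √(1.32117×10^11/2.78256×10^8) = 21.790 km/s.
Transfer-orbit speed at r₁ (vis-viva): v_p = √[μ(2/r₁ − 1/a_t)] = 28.258 km/s.
First burn Δv₁ = |v_p − v₁| = 6.468 km/s.
At r₂, v₂ = √(μ/r₂) = 9.47843 km/s.
Transfer-orbit speed at r₂: v_a = √[μ(2/r₂ − 1/a_t)] = 5.34688 km/s.
Second burn Δv₂ = |v₂ − v_a| = 4.132 km/s.
Δv = Δv₁ + Δv₂ = 6.468 + 4.132 = 10.60 km/s.

Δv = 10.6 km/s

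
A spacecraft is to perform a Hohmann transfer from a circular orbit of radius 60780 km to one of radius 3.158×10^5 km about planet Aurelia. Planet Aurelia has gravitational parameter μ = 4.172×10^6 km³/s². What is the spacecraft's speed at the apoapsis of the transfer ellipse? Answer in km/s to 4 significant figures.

v = 2.065 km/s

Semi-major axis of the transfer orbit: a_t = (60780 + 3.158×10^5)/2 = 1.8829×10^5 km.
At apoapsis, r = 3.158×10^5 km.
From the vis-viva equation, v = √[μ(2/r − 1/a_t)] = 2.065 km/s.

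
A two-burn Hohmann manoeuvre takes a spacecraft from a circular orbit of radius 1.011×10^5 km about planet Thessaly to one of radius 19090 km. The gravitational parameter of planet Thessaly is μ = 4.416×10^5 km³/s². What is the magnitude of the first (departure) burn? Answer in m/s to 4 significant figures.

Δv₁ = 912.0 m/s

Transfer-ellipse semi-major axis a_t = (r₁ + r₂)/2 = (1.011×10^5 + 19090)/2 = 60095 km.
Circular speed at r = 1.011×10^5 km: v_c = √(μ/r) = 2.090 km/s.
Vis-viva on the transfer ellipse at r = 1.011×10^5 km gives v_t = √[μ(2/r − 1/a_t)] = 1.178 km/s.
Δv₁ = |v_t − v_c| = |1.178 − 2.090| = 0.9120 km/s.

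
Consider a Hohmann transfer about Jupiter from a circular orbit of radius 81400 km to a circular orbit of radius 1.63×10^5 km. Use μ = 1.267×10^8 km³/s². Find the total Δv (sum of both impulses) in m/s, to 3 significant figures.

Transfer-ellipse semi-major axis a_t = (r₁ + r₂)/2 = (81400 + 1.630×10^5)/2 = 1.222×10^5 km.
Circular speed at r₁: v₁ = √(μ/r₁) = √(1.267×10^8/81400) = 39.4526 km/s.
Transfer-orbit speed at r₁ (v² = μ(2/r − 1/a)): v_p = √[μ(2/r₁ − 1/a_t)] = 45.5653 km/s.
First burn Δv₁ = |v_p − v₁| = 6.113 km/s.
At r₂, v₂ = √(μ/r₂) = 27.880 km/s.
Transfer-orbit speed at r₂: v_a = √[μ(2/r₂ − 1/a_t)] = 22.755 km/s.
Second burn Δv₂ = |v₂ − v_a| = 5.125 km/s.
Total Δv = Δv₁ + Δv₂ = 11.24 km/s.

Δv = 11200 m/s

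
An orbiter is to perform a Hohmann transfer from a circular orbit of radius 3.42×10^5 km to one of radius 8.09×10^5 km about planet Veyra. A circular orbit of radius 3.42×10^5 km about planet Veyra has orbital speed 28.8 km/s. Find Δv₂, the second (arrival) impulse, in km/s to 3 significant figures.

Δv₂ = 4.29 km/s

From the circular-orbit relation v² = μ/r at r = 3.42×10^5 km: μ = v²r = (28.8)² × 3.42×10^5 = 2.83668×10^8 km³/s².
Semi-major axis of the transfer orbit: a_t = (3.420×10^5 + 8.090×10^5)/2 = 5.755×10^5 km.
On the circular orbit at r = 8.090×10^5 km, v_c = √(μ/r) = 18.73 km/s.
Vis-viva on the transfer ellipse at r = 8.090×10^5 km gives v_t = √[μ(2/r − 1/a_t)] = 14.44 km/s.
Δv₂ = |v_t − v_c| = |14.44 − 18.73| = 4.290 km/s.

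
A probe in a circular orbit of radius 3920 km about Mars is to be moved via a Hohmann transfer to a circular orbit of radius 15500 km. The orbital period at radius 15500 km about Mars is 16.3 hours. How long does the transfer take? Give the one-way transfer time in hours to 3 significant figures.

From Kepler's third law T² = 4π²r³/μ at r = 15500 km, T = 16.3 hours = 16.3 × 3600 s = 58680 s: μ = 4π²r³/T² = 42694.8 km³/s².
Semi-major axis of the transfer orbit: a_t = (3920 + 15500)/2 = 9710 km.
Transfer time t = π√(a_t³/μ) = π√((9710)³ / 42694.8) = 14550 s.
Converting: 14550 s ÷ 3600 s/hour = 4.04 hours.

t = 4.04 hours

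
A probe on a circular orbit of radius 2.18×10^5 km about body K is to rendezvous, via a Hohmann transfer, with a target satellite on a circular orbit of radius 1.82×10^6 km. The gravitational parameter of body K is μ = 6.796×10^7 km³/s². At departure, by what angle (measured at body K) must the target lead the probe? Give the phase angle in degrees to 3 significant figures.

φ = 105°

Semi-major axis of the transfer orbit: a_t = (2.180×10^5 + 1.820×10^6)/2 = 1.019×10^6 km.
Transfer time t = π√(a_t³/μ) = 3.9200×10^5 s.
Target angular speed ω₂ = √(μ/r₂³) = 3.3575×10^-6 rad/s.
Angle swept by the target during transfer: ω₂·t = 1.3161 rad = 75.41°.
Arrival is 180° from departure on the ellipse, so φ = 180° − 75.41° = 105°.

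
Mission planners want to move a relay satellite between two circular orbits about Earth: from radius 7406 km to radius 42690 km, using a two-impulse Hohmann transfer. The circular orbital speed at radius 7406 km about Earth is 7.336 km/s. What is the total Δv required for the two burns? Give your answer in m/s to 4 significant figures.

Δv = 3635 m/s

From the circular-orbit relation v² = μ/r at r = 7406 km: μ = v²r = (7.336)² × 7406 = 3.98568×10^5 km³/s².
Transfer-ellipse semi-major axis a_t = (r₁ + r₂)/2 = (7406 + 42690)/2 = 25048 km.
Circular speed at r₁: v₁ = √(μ/r₁) = √(3.98568×10^5/7406) = 7.336 km/s.
On the transfer ellipse at r₁, vis-viva equation gives v_p = √[μ(2/r₁ − 1/a_t)] = 9.577 km/s.
First burn Δv₁ = |v_p − v₁| = 2.241 km/s.
Circular speed at r₂: v₂ = √(μ/r₂) = 3.0555 km/s.
Transfer-orbit speed at r₂: v_a = √[μ(2/r₂ − 1/a_t)] = 1.6615 km/s.
Second burn Δv₂ = |v₂ − v_a| = 1.394 km/s.
Total Δv = Δv₁ + Δv₂ = 3.635 km/s.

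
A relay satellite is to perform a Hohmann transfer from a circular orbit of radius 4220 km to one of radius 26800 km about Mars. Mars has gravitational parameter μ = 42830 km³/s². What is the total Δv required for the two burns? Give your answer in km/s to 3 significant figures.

Δv = 1.61 km/s

Semi-major axis of the transfer orbit: a_t = (4220 + 26800)/2 = 15510 km.
At r₁ the circular-orbit speed is v₁ = √(μ/r₁) = 3.186 km/s.
On the transfer ellipse at r₁, vis-viva equation gives v_p = √[μ(2/r₁ − 1/a_t)] = 4.188 km/s.
First burn Δv₁ = |v_p − v₁| = 1.002 km/s.
Circular speed at r₂: v₂ = √(μ/r₂) = 1.2642 km/s.
Transfer-orbit speed at r₂: v_a = √[μ(2/r₂ − 1/a_t)] = 0.65941 km/s.
Second burn Δv₂ = |v₂ − v_a| = 0.6048 km/s.
Δv = Δv₁ + Δv₂ = 1.002 + 0.6048 = 1.607 km/s.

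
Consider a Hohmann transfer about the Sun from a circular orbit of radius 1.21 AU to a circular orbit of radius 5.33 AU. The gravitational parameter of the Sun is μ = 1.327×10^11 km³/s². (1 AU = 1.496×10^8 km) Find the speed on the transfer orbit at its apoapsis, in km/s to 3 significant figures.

v = 7.85 km/s

In km: r₁ = 1.21 × 1.496×10^8 = 1.81016×10^8 km; r₂ = 5.33 × 1.496×10^8 = 7.97368×10^8 km.
Semi-major axis of the transfer orbit: a_t = (1.81016×10^8 + 7.97368×10^8)/2 = 4.89192×10^8 km.
The apoapsis of the transfer ellipse is at r = 7.97368×10^8 km.
From the vis-viva equation, v = √[μ(2/r − 1/a_t)] = 7.847 km/s.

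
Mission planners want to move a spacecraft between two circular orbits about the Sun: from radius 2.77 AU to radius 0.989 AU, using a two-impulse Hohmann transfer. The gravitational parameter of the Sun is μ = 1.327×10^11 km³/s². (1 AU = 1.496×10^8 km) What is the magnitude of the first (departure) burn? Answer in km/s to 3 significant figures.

Δv₁ = 4.91 km/s

In km: r₁ = 2.77 × 1.496×10^8 = 4.14392×10^8 km; r₂ = 0.989 × 1.496×10^8 = 1.479544×10^8 km.
Semi-major axis of the transfer orbit: a_t = (4.14392×10^8 + 1.479544×10^8)/2 = 2.811732×10^8 km.
Circular speed at r = 4.14392×10^8 km: v_c = √(μ/r) = 17.895 km/s.
Vis-viva on the transfer ellipse at r = 4.14392×10^8 km gives v_t = √[μ(2/r − 1/a_t)] = 12.981 km/s.
Δv₁ = |v_t − v_c| = |12.981 − 17.895| = 4.914 km/s.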